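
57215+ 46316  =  103531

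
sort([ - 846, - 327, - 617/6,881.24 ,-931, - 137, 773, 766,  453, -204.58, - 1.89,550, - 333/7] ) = [ - 931,-846,- 327, - 204.58, - 137, - 617/6,  -  333/7, - 1.89,  453, 550,766, 773, 881.24]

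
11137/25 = 11137/25 = 445.48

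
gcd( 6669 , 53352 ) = 6669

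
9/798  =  3/266 = 0.01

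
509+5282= 5791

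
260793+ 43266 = 304059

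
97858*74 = 7241492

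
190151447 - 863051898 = - 672900451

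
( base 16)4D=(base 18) 45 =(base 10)77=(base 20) 3h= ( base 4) 1031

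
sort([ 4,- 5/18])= [ - 5/18,4]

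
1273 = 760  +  513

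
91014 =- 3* (  -  30338) 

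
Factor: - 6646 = -2^1*3323^1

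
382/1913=382/1913 = 0.20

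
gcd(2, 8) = 2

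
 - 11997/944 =-11997/944 = - 12.71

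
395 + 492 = 887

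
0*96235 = 0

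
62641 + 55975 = 118616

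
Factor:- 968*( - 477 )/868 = 2^1*3^2 * 7^(-1)*11^2*31^( - 1 )* 53^1 = 115434/217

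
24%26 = 24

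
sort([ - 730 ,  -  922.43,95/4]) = [ - 922.43,-730, 95/4]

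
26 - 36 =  - 10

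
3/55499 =3/55499= 0.00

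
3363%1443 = 477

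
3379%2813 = 566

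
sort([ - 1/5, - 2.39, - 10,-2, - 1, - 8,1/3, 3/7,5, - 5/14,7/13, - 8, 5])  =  [ - 10, - 8, - 8,-2.39, - 2, - 1,-5/14, - 1/5, 1/3, 3/7, 7/13, 5,  5] 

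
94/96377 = 94/96377  =  0.00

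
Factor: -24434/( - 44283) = 2^1 * 3^(-1)*19^1*29^( - 1 ) *509^( - 1 )*643^1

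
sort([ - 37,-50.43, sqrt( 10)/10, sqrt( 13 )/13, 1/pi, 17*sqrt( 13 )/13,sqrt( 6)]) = [ - 50.43 ,- 37, sqrt( 13)/13, sqrt( 10 )/10 , 1/pi,sqrt( 6 ),  17*sqrt(13)/13 ] 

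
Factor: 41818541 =41818541^1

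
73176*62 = 4536912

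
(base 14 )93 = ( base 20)69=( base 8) 201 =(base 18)73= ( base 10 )129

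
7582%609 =274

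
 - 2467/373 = - 2467/373   =  - 6.61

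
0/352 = 0 = 0.00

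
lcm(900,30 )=900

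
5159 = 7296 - 2137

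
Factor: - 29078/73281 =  - 2^1 *3^( - 1)*7^1 * 13^( - 1 )*31^1*67^1*1879^( - 1) 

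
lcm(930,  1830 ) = 56730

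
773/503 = 773/503 = 1.54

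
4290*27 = 115830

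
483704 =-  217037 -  -700741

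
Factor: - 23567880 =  - 2^3*3^1*5^1*7^1*28057^1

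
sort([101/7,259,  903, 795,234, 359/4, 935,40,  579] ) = [101/7, 40, 359/4, 234 , 259,579,795, 903, 935] 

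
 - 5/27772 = - 1 + 27767/27772 =- 0.00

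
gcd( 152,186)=2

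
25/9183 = 25/9183 = 0.00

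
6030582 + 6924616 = 12955198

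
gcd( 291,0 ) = 291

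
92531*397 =36734807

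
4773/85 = 56+ 13/85  =  56.15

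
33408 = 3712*9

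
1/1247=1/1247 = 0.00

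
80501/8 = 10062 + 5/8 =10062.62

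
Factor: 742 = 2^1*7^1*53^1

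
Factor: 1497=3^1*499^1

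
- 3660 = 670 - 4330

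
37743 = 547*69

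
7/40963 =7/40963 = 0.00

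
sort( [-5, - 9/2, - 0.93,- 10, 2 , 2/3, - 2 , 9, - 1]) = [ - 10, - 5,- 9/2, - 2,  -  1, - 0.93, 2/3,2,9 ] 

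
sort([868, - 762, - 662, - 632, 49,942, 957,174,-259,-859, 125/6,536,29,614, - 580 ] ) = [ - 859,- 762, - 662,-632, - 580, - 259, 125/6,29,49,174,536,614, 868, 942, 957]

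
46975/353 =46975/353  =  133.07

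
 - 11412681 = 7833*( - 1457 )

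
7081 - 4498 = 2583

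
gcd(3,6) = 3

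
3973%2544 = 1429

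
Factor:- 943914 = - 2^1*3^1 * 61^1*2579^1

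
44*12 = 528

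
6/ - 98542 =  - 1 + 49268/49271 = -  0.00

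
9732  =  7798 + 1934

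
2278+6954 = 9232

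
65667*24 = 1576008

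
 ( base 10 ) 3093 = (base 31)36o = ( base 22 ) 68D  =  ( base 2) 110000010101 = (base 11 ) 2362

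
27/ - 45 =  -3/5 = - 0.60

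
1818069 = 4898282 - 3080213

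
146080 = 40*3652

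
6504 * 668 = 4344672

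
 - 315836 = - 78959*4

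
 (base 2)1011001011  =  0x2CB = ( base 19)1ic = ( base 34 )L1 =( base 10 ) 715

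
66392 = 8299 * 8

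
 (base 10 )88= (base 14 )64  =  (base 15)5D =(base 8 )130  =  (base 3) 10021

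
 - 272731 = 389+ - 273120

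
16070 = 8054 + 8016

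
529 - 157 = 372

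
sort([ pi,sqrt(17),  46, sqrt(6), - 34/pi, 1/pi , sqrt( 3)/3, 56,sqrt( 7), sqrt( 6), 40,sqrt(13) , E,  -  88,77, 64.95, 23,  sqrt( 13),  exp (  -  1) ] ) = [ - 88,-34/pi , 1/pi, exp(- 1),sqrt( 3)/3,sqrt(6),sqrt (6),sqrt (7) , E,pi, sqrt( 13 ),sqrt( 13 ),sqrt(17) , 23, 40, 46, 56, 64.95, 77]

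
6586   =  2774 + 3812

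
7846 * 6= 47076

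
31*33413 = 1035803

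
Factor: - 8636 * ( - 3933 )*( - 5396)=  - 2^4*3^2*17^1 * 19^2*23^1*71^1 * 127^1  =  - 183277233648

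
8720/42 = 207 + 13/21 = 207.62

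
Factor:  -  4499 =-11^1*409^1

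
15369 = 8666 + 6703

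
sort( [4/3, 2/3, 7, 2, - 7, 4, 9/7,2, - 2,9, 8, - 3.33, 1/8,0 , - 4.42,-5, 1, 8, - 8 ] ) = [-8, - 7,-5, - 4.42,  -  3.33, - 2,  0, 1/8, 2/3, 1, 9/7, 4/3,  2, 2, 4 , 7,8, 8, 9] 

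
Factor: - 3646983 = -3^1*53^1 * 22937^1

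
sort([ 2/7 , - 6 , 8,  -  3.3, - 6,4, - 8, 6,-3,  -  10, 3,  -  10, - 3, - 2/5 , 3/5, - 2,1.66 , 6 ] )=[ - 10, - 10 , - 8,-6,  -  6, - 3.3, - 3, - 3, -2,-2/5,2/7, 3/5,1.66,3,4,6, 6, 8] 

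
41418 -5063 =36355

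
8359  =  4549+3810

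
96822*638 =61772436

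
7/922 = 7/922= 0.01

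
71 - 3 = 68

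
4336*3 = 13008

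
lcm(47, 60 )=2820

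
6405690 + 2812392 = 9218082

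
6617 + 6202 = 12819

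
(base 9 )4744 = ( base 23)6f4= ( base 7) 13162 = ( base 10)3523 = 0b110111000011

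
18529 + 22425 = 40954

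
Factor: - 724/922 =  - 2^1*181^1*461^ (-1) = - 362/461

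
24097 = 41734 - 17637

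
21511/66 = 21511/66 = 325.92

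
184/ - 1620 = -46/405 = - 0.11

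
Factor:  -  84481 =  - 84481^1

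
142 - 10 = 132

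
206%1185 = 206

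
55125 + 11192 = 66317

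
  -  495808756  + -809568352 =-1305377108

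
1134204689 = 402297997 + 731906692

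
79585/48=1658 + 1/48=   1658.02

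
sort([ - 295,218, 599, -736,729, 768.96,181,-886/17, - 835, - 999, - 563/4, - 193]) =[ - 999 , - 835, - 736, - 295, - 193 , - 563/4, - 886/17, 181, 218,599, 729,768.96] 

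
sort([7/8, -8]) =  [ - 8,7/8]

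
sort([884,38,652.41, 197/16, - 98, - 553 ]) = [-553,- 98,197/16 , 38 , 652.41, 884] 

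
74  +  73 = 147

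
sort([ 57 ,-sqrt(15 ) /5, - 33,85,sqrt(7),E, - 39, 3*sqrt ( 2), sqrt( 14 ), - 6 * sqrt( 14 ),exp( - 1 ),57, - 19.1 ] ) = [ - 39, - 33, - 6*sqrt(14) , - 19.1, - sqrt (15)/5,exp( - 1 ), sqrt( 7),E,sqrt(14),3*sqrt( 2),57,57,85 ] 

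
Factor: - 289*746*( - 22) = 4743068=2^2*11^1*17^2*373^1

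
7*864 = 6048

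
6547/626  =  6547/626 =10.46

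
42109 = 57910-15801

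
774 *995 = 770130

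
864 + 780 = 1644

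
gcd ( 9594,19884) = 6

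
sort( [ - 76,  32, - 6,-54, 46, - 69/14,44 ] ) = [ - 76, - 54, - 6, - 69/14 , 32,44,46 ]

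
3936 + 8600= 12536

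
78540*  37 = 2905980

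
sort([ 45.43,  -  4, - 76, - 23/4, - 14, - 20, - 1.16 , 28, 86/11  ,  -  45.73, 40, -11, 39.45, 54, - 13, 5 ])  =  [ - 76, - 45.73, - 20, - 14, - 13, - 11, - 23/4,-4, - 1.16 , 5,  86/11, 28, 39.45 , 40, 45.43, 54 ] 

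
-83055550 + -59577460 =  - 142633010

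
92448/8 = 11556=11556.00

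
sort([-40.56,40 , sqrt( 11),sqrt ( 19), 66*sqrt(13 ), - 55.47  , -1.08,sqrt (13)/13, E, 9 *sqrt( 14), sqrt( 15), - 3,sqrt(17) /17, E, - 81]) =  [ - 81,-55.47, - 40.56,-3, - 1.08, sqrt( 17 ) /17,sqrt( 13) /13,E,E, sqrt( 11), sqrt(15),  sqrt( 19), 9*sqrt( 14 ),  40, 66*sqrt(13 ) ]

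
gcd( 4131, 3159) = 243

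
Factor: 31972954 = 2^1*13^1* 17^1 * 72337^1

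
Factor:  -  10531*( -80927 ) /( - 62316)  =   - 852242237/62316 = -2^( - 2)*3^(-3)*7^1*11^1*577^(  -  1)*1051^1*10531^1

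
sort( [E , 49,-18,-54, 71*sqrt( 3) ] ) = [ - 54, - 18, E,  49, 71*sqrt( 3)] 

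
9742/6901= 1 + 2841/6901 = 1.41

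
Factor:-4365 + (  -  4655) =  - 9020 = -2^2*5^1 * 11^1*41^1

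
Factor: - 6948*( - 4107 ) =2^2*3^3*37^2*193^1 = 28535436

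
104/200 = 13/25 = 0.52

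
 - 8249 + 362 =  - 7887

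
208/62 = 3 + 11/31   =  3.35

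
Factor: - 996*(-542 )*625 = 337395000=2^3*3^1*5^4 * 83^1 *271^1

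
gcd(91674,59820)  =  6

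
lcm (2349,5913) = 171477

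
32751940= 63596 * 515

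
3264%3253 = 11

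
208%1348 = 208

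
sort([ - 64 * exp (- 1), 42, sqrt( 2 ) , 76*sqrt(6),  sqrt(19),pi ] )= [ - 64*exp( - 1 ),sqrt( 2 ), pi,sqrt(19),  42, 76 * sqrt(6) ]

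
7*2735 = 19145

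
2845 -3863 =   -  1018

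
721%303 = 115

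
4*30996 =123984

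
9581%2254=565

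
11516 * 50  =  575800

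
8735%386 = 243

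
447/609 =149/203 = 0.73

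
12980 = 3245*4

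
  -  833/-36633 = 833/36633 = 0.02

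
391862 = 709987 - 318125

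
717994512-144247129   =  573747383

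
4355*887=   3862885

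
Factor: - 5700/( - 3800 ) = 2^ ( - 1)*3^1 = 3/2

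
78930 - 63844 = 15086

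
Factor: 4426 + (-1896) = 2^1 * 5^1*11^1*23^1 =2530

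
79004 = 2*39502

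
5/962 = 5/962= 0.01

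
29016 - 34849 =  - 5833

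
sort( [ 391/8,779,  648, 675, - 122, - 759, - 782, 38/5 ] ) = [ - 782, - 759, - 122, 38/5, 391/8, 648,675,  779 ]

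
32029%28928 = 3101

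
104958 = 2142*49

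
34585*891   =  30815235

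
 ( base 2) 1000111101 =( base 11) 481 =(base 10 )573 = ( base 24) NL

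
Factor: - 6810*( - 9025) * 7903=2^1* 3^1  *5^3 * 7^1*19^2* 227^1*1129^1 = 485720355750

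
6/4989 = 2/1663 =0.00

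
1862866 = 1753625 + 109241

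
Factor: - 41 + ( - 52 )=  -  3^1*31^1 =-93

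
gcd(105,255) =15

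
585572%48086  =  8540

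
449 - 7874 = - 7425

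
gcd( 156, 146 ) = 2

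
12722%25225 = 12722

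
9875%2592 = 2099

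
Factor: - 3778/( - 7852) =1889/3926=2^( - 1) * 13^( - 1 )*151^( - 1)* 1889^1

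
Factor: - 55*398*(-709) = 2^1*5^1*11^1*199^1*709^1= 15520010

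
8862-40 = 8822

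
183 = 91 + 92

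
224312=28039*8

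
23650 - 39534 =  - 15884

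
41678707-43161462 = -1482755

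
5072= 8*634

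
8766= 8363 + 403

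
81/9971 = 81/9971 = 0.01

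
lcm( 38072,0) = 0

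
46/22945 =46/22945 =0.00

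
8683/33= 8683/33 = 263.12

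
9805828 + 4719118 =14524946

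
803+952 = 1755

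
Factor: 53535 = 3^1*5^1*43^1*83^1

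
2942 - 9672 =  - 6730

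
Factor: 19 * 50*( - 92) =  - 87400  =  - 2^3*5^2*19^1 * 23^1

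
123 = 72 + 51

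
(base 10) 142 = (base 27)57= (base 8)216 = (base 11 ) 11a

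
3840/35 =768/7= 109.71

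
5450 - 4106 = 1344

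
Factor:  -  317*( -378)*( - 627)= - 2^1*3^4*7^1 * 11^1 * 19^1*317^1 = -75130902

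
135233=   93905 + 41328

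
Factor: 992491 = 277^1*3583^1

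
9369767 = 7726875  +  1642892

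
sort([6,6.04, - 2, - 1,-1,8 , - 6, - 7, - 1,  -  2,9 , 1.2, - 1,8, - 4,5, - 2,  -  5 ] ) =[-7, - 6,-5, - 4,  -  2, - 2,-2, - 1,  -  1, - 1, - 1,1.2, 5, 6,6.04,8,8,9]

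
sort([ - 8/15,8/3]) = [ - 8/15,8/3 ]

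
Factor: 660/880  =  2^( - 2)*3^1 = 3/4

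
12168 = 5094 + 7074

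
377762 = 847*446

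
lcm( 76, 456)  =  456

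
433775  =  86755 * 5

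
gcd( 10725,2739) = 33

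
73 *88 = 6424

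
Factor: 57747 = 3^1*19249^1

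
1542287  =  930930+611357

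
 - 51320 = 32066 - 83386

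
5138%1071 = 854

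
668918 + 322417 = 991335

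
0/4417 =0 = 0.00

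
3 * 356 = 1068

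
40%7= 5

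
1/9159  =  1/9159 = 0.00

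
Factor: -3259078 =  -2^1 * 29^1*83^1*677^1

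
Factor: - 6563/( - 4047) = 3^( - 1 )  *19^( - 1 ) * 71^( - 1 ) * 6563^1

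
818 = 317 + 501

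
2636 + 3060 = 5696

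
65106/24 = 2712 + 3/4 = 2712.75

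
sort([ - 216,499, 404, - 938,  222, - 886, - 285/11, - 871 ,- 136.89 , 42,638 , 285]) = [ - 938, - 886,-871 ,  -  216, - 136.89, - 285/11,  42,222 , 285 , 404,499 , 638]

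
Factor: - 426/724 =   -  213/362= - 2^( - 1 )*3^1*71^1*181^ ( - 1) 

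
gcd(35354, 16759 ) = 1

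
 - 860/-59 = 14 + 34/59 = 14.58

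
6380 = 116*55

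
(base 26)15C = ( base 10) 818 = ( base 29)S6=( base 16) 332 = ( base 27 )138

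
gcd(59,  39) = 1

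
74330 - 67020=7310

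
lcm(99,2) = 198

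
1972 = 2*986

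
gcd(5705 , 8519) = 7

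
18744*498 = 9334512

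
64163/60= 64163/60=1069.38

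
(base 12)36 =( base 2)101010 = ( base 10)42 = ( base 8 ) 52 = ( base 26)1g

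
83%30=23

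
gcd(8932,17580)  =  4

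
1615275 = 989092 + 626183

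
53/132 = 53/132 = 0.40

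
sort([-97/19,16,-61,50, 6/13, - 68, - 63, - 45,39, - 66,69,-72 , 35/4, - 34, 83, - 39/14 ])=[  -  72,-68, - 66, - 63,-61, - 45, - 34,  -  97/19, -39/14,6/13,35/4,16, 39,  50, 69,83 ]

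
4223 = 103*41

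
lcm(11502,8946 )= 80514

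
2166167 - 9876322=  - 7710155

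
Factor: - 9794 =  - 2^1 * 59^1*83^1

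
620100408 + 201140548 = 821240956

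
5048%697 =169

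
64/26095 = 64/26095 = 0.00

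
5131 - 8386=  - 3255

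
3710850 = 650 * 5709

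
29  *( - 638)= - 18502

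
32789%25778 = 7011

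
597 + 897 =1494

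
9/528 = 3/176=0.02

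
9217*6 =55302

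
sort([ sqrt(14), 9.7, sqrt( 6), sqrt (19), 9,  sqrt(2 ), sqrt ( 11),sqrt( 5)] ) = [ sqrt(2),sqrt( 5),  sqrt ( 6), sqrt ( 11 ), sqrt (14), sqrt( 19 ),9,9.7 ] 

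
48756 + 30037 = 78793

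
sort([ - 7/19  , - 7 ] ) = [ - 7, - 7/19 ]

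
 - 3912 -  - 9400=5488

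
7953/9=883 + 2/3 = 883.67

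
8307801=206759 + 8101042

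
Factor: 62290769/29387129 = 19^( - 1) * 479^(-1)*3229^( - 1)*62290769^1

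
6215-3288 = 2927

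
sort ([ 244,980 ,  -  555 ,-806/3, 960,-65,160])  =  [-555,-806/3,- 65,160,244,960,  980 ] 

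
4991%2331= 329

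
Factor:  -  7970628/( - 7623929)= 2^2*3^1*643^1* 1033^1*7623929^( - 1 ) 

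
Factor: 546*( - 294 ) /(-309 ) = 2^2*3^1*7^3*13^1*103^( - 1 ) = 53508/103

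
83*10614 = 880962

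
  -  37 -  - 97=60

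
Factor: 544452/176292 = 3^( - 1)*83^( - 1 ) * 769^1 = 769/249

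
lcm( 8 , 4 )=8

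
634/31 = 20 + 14/31 = 20.45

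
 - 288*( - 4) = 1152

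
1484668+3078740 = 4563408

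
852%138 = 24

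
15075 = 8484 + 6591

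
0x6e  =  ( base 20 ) 5A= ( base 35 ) 35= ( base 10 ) 110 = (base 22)50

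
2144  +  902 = 3046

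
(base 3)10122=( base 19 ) 53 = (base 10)98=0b1100010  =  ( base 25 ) 3N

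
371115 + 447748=818863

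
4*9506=38024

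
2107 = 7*301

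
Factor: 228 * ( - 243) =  - 55404=- 2^2*3^6*19^1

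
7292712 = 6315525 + 977187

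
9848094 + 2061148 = 11909242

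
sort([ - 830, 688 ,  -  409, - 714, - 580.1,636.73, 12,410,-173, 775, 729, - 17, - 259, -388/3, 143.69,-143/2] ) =[-830,- 714, - 580.1, - 409, - 259,- 173, - 388/3, - 143/2,-17,12,143.69,410,  636.73,688,729, 775] 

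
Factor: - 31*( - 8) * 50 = 2^4*5^2 * 31^1 = 12400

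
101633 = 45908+55725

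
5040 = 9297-4257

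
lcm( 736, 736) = 736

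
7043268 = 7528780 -485512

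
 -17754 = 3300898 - 3318652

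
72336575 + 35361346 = 107697921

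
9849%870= 279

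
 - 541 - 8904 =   -  9445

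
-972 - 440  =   - 1412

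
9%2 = 1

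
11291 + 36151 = 47442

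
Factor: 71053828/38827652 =17763457/9706913  =  29^1*37^( - 1 )*211^1*2903^1*262349^ ( - 1) 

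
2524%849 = 826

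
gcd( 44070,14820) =390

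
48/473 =48/473 = 0.10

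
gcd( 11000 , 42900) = 1100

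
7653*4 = 30612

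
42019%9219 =5143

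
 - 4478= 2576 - 7054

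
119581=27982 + 91599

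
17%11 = 6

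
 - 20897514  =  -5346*3909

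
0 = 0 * 4340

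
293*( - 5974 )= - 1750382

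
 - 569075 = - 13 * 43775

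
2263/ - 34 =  - 2263/34  =  - 66.56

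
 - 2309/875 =- 2309/875=- 2.64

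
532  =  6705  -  6173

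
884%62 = 16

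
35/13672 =35/13672 = 0.00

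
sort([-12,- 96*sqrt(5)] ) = [ - 96*sqrt( 5) , - 12]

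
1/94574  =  1/94574=0.00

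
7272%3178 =916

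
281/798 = 281/798 = 0.35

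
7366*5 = 36830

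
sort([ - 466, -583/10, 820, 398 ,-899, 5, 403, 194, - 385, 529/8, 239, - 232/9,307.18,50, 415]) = [ - 899, - 466, - 385, - 583/10, - 232/9,5, 50, 529/8, 194,239, 307.18,  398, 403, 415,820 ] 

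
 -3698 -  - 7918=4220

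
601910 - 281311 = 320599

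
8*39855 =318840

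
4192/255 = 16 + 112/255 = 16.44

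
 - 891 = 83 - 974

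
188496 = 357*528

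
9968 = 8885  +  1083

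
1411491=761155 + 650336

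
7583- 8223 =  - 640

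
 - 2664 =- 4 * 666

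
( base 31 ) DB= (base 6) 1530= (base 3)120100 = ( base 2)110011110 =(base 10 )414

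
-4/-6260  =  1/1565 = 0.00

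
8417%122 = 121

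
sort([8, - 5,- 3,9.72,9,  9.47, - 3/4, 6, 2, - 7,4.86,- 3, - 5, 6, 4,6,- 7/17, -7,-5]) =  [  -  7, -7, - 5, - 5, - 5, - 3, - 3,  -  3/4, - 7/17 , 2, 4,4.86,  6, 6,6, 8, 9, 9.47,9.72]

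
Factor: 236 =2^2* 59^1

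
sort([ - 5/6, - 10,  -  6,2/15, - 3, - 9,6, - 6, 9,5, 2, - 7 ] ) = [ - 10, - 9, - 7, - 6, - 6, - 3,-5/6, 2/15, 2, 5 , 6, 9]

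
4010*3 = 12030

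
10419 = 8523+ 1896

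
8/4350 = 4/2175 =0.00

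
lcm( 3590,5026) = 25130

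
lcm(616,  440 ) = 3080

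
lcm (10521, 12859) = 115731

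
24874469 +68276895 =93151364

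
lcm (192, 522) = 16704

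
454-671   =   - 217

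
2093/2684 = 2093/2684 = 0.78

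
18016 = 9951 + 8065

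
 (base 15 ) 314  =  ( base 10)694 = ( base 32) LM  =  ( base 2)1010110110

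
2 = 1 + 1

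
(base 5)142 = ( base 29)1i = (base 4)233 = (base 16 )2f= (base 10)47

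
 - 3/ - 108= 1/36=0.03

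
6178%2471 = 1236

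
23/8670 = 23/8670= 0.00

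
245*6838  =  1675310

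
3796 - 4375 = - 579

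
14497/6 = 2416 + 1/6=2416.17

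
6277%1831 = 784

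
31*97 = 3007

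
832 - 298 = 534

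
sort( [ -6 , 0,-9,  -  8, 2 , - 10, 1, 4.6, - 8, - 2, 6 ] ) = [ - 10, - 9, - 8, - 8, - 6, - 2, 0,  1, 2, 4.6, 6]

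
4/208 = 1/52 = 0.02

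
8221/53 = 8221/53   =  155.11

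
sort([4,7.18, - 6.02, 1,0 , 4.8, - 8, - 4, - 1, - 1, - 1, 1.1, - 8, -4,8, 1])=[ - 8, - 8, - 6.02,  -  4,-4,  -  1 , - 1, - 1, 0,1, 1, 1.1, 4,4.8,7.18,  8]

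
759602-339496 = 420106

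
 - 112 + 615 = 503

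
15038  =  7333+7705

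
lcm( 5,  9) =45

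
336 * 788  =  264768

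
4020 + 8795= 12815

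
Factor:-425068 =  - 2^2*7^1 * 17^1*19^1*47^1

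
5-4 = 1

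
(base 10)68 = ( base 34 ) 20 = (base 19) 3B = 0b1000100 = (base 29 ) 2a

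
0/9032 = 0 = 0.00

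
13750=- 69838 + 83588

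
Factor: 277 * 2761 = 11^1*251^1 * 277^1 = 764797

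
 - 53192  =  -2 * 26596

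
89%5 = 4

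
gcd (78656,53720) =8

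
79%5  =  4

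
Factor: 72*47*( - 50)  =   - 169200 = - 2^4*3^2*5^2*47^1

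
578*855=494190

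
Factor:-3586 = -2^1*11^1*163^1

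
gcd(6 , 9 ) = 3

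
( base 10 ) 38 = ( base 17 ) 24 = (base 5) 123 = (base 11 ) 35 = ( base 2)100110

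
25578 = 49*522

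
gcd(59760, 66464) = 16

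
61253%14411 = 3609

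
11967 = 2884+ 9083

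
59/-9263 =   -  1  +  156/157 =-  0.01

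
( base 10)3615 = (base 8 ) 7037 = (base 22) 7A7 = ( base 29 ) 48j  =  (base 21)843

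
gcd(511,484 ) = 1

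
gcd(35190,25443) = 9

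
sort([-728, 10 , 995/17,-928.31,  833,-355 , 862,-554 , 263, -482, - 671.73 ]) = [ - 928.31 , - 728 , - 671.73,-554 ,-482 ,-355, 10, 995/17,263,  833,  862]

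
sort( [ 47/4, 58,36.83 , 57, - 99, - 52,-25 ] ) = [ - 99, - 52 , - 25,47/4,36.83,  57, 58 ] 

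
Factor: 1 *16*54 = 864 = 2^5 * 3^3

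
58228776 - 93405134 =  - 35176358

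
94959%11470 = 3199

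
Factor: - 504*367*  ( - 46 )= 2^4 *3^2 * 7^1 * 23^1*367^1 = 8508528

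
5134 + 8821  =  13955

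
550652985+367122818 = 917775803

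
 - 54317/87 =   -  625 + 2/3 = -  624.33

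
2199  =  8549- 6350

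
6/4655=6/4655 = 0.00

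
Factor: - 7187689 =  - 577^1*12457^1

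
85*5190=441150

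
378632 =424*893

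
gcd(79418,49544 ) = 2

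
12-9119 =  - 9107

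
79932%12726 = 3576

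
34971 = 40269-5298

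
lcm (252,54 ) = 756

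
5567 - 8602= -3035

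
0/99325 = 0 = 0.00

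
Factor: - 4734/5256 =- 263/292=- 2^( - 2 )*73^(-1 )*263^1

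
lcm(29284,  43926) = 87852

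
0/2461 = 0 = 0.00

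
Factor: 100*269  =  26900 = 2^2*5^2*269^1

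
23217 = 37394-14177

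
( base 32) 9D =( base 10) 301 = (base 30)A1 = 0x12d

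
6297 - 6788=-491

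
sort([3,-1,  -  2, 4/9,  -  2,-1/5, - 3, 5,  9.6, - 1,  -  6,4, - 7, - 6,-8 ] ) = [-8, - 7, - 6,-6, - 3,-2, -2, - 1, - 1,-1/5,4/9, 3,4,5,  9.6 ]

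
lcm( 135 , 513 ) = 2565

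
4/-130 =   -  1 + 63/65= - 0.03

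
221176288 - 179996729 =41179559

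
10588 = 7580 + 3008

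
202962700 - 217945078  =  -14982378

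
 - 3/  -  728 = 3/728 = 0.00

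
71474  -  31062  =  40412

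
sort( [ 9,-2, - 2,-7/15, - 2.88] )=[ - 2.88, - 2, - 2, - 7/15 , 9]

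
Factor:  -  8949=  - 3^1*19^1*157^1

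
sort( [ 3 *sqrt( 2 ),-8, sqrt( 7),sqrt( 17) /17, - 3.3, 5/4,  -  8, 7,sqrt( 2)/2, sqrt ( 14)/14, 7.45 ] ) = [- 8,-8, -3.3, sqrt( 17 ) /17 , sqrt( 14)/14, sqrt( 2 ) /2, 5/4, sqrt( 7), 3*sqrt( 2), 7, 7.45]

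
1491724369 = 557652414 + 934071955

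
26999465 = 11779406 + 15220059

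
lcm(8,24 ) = 24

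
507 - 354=153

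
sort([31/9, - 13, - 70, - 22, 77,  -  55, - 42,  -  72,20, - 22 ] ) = [ - 72, - 70,- 55,- 42, - 22, - 22, - 13, 31/9,20,77]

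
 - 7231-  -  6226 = -1005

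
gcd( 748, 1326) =34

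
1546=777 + 769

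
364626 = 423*862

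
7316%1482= 1388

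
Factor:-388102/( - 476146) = 13^1*59^1*941^( - 1) =767/941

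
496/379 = 496/379 =1.31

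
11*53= 583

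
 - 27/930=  - 9/310 = - 0.03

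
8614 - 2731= 5883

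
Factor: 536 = 2^3 *67^1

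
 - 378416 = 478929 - 857345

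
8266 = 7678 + 588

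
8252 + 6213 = 14465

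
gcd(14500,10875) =3625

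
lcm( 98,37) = 3626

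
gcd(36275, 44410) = 5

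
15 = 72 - 57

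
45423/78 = 15141/26 = 582.35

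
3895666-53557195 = -49661529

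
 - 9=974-983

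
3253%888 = 589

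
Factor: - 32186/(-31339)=2^1 * 19^1 * 37^( - 1) = 38/37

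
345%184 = 161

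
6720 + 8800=15520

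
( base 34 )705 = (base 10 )8097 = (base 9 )12086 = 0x1fa1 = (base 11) 60A1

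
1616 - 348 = 1268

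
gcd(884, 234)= 26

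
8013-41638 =-33625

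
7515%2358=441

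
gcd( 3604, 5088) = 212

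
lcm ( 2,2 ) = 2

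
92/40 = 23/10 = 2.30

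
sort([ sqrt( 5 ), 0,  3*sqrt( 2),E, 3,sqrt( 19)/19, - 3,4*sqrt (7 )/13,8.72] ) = [ - 3,0,sqrt(19)/19,4 * sqrt (7)/13, sqrt (5),E, 3,3*sqrt( 2),  8.72] 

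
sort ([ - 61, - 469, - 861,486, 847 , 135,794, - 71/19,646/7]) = [ - 861, - 469 , - 61, - 71/19,  646/7,135,486,794,847 ]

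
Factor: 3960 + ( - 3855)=3^1*5^1*7^1=105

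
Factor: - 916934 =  - 2^1*37^1*12391^1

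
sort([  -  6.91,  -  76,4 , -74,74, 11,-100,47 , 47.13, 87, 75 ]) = [  -  100,-76,-74,-6.91, 4, 11,47,47.13, 74,75,87 ] 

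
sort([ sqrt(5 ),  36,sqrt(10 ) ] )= [ sqrt( 5 )  ,  sqrt (10), 36] 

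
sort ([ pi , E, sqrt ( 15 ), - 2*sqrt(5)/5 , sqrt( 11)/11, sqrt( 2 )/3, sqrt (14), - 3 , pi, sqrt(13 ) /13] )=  [ - 3,  -  2 * sqrt(5) /5,sqrt(13)/13, sqrt(11)/11, sqrt( 2 ) /3,  E,pi,pi,sqrt(14), sqrt ( 15)] 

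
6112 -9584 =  - 3472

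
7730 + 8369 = 16099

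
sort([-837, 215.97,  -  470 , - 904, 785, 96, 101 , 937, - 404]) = [-904, - 837, - 470,  -  404,  96, 101,215.97, 785, 937 ]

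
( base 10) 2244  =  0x8c4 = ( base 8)4304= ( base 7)6354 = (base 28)2o4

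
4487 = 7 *641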